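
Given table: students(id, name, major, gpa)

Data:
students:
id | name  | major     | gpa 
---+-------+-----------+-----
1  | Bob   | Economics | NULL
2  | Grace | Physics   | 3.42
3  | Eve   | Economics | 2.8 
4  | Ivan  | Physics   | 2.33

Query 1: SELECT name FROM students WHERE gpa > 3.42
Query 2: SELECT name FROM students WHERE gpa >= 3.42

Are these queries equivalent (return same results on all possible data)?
No, not equivalent

Query 1 returns: []
Query 2 returns: [('Grace',)]

Reason: > vs >= gives different results when gpa = 3.42 exists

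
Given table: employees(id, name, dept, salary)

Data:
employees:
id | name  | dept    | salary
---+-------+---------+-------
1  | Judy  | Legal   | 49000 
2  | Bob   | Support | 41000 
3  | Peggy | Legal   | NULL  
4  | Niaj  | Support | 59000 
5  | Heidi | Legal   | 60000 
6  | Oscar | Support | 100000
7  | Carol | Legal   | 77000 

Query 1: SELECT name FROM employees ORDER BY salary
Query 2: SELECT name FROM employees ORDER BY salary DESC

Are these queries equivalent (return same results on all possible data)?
No, not equivalent

Query 1 returns: [('Peggy',), ('Bob',), ('Judy',), ('Niaj',), ('Heidi',), ('Carol',), ('Oscar',)]
Query 2 returns: [('Oscar',), ('Carol',), ('Heidi',), ('Niaj',), ('Judy',), ('Bob',), ('Peggy',)]

Reason: ASC vs DESC gives opposite ordering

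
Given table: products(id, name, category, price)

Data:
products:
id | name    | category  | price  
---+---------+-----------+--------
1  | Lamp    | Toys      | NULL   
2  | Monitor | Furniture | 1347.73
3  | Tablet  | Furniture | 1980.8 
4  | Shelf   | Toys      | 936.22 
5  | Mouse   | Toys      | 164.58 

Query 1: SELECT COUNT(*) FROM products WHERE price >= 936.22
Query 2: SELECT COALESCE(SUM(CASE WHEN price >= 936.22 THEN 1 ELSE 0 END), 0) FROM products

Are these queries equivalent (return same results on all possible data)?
Yes, equivalent

Both queries return: [(3,)]

Reason: COUNT with WHERE vs conditional SUM (COALESCE handles empty-table NULL)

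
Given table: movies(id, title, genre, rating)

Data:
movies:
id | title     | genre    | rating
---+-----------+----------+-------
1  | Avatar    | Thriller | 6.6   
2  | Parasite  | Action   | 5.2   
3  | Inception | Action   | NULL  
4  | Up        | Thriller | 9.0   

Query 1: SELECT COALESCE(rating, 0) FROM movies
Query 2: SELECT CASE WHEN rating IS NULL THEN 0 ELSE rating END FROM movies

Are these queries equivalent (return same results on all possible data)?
Yes, equivalent

Both queries return: [(0,), (5.2,), (6.6,), (9.0,)]

Reason: COALESCE vs CASE for NULL handling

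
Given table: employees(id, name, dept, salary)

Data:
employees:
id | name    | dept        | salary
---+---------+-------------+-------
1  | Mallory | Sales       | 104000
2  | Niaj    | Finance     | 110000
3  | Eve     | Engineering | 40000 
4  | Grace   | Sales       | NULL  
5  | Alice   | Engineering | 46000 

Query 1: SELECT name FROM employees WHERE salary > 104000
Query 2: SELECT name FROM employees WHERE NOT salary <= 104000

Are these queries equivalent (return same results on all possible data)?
Yes, equivalent

Both queries return: [('Niaj',)]

Reason: Both filter salary > 104000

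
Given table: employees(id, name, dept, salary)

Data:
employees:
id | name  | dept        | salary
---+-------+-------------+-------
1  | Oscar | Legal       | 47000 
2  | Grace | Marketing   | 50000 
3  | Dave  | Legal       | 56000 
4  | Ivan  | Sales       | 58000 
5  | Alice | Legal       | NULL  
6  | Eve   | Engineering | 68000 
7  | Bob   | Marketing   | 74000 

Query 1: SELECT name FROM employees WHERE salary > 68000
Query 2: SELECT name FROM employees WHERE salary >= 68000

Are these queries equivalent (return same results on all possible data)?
No, not equivalent

Query 1 returns: [('Bob',)]
Query 2 returns: [('Eve',), ('Bob',)]

Reason: > vs >= gives different results when salary = 68000 exists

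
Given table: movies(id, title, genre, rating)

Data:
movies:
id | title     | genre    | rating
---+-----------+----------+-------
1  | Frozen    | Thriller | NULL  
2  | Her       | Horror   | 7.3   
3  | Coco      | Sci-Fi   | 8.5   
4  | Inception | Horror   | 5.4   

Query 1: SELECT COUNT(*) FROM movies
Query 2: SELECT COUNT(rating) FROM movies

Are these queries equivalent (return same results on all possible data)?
No, not equivalent

Query 1 returns: [(4,)]
Query 2 returns: [(3,)]

Reason: COUNT(*) includes NULLs, COUNT(column) excludes them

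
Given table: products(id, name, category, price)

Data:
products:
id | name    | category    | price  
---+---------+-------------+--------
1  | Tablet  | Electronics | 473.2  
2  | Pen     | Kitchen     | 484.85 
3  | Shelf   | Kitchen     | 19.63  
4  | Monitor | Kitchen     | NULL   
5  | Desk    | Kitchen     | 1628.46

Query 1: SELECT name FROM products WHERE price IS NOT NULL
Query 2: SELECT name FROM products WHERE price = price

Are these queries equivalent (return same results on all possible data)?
Yes, equivalent

Both queries return: [('Desk',), ('Pen',), ('Shelf',), ('Tablet',)]

Reason: IS NOT NULL vs self-equality (both exclude NULLs)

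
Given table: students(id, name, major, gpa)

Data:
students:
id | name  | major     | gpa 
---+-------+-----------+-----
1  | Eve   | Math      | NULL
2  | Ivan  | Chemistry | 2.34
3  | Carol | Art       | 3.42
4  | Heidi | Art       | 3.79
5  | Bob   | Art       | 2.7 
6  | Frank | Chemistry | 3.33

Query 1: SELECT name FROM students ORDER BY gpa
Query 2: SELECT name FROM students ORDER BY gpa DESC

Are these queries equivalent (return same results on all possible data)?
No, not equivalent

Query 1 returns: [('Eve',), ('Ivan',), ('Bob',), ('Frank',), ('Carol',), ('Heidi',)]
Query 2 returns: [('Heidi',), ('Carol',), ('Frank',), ('Bob',), ('Ivan',), ('Eve',)]

Reason: ASC vs DESC gives opposite ordering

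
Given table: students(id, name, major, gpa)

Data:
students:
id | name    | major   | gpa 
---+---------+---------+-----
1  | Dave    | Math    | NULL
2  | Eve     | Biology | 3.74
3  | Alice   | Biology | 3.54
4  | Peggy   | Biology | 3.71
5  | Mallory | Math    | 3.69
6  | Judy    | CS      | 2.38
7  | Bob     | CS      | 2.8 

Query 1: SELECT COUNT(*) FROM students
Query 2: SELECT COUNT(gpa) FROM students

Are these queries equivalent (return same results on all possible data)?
No, not equivalent

Query 1 returns: [(7,)]
Query 2 returns: [(6,)]

Reason: COUNT(*) includes NULLs, COUNT(column) excludes them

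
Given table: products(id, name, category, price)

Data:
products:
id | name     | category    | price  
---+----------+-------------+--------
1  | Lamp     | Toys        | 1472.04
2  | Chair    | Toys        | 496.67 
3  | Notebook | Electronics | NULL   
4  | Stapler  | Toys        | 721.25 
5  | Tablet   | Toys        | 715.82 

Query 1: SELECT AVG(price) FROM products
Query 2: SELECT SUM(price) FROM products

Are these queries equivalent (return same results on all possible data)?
No, not equivalent

Query 1 returns: [(851.445,)]
Query 2 returns: [(3405.78,)]

Reason: AVG vs SUM give different aggregate values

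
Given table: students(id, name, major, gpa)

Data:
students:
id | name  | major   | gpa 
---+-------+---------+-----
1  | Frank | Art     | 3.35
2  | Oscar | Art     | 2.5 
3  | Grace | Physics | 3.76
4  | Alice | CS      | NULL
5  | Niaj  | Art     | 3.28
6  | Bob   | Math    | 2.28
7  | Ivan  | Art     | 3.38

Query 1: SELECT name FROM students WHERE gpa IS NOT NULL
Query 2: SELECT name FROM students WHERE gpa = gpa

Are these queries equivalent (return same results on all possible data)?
Yes, equivalent

Both queries return: [('Bob',), ('Frank',), ('Grace',), ('Ivan',), ('Niaj',), ('Oscar',)]

Reason: IS NOT NULL vs self-equality (both exclude NULLs)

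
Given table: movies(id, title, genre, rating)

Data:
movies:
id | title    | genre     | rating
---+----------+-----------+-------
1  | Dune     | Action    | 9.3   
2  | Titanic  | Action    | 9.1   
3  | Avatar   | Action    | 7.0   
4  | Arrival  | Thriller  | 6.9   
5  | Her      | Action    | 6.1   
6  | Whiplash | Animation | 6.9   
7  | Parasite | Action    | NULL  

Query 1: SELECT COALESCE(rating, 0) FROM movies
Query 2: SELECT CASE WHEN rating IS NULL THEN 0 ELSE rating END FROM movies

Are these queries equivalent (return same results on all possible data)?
Yes, equivalent

Both queries return: [(0,), (6.1,), (6.9,), (6.9,), (7.0,), (9.1,), (9.3,)]

Reason: COALESCE vs CASE for NULL handling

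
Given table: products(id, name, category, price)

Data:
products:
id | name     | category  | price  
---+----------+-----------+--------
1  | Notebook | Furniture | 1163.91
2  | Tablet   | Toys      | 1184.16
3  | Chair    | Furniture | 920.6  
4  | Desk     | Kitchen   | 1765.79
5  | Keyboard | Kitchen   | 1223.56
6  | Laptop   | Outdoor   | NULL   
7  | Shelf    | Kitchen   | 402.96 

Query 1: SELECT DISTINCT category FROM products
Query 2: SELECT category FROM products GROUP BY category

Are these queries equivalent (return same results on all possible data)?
Yes, equivalent

Both queries return: [('Furniture',), ('Kitchen',), ('Outdoor',), ('Toys',)]

Reason: Both get unique categorys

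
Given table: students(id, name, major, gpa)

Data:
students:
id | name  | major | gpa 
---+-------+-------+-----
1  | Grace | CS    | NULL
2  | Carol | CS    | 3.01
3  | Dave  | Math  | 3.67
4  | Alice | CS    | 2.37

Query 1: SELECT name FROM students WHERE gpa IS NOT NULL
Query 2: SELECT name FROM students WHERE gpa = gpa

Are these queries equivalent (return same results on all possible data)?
Yes, equivalent

Both queries return: [('Alice',), ('Carol',), ('Dave',)]

Reason: IS NOT NULL vs self-equality (both exclude NULLs)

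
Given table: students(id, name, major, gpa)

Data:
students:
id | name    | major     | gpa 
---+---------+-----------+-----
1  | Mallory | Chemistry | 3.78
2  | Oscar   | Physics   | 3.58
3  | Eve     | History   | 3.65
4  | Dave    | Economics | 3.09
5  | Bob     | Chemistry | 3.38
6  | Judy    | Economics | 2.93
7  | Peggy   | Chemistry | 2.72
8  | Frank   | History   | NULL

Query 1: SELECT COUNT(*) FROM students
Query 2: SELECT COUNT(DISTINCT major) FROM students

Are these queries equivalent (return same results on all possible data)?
No, not equivalent

Query 1 returns: [(8,)]
Query 2 returns: [(4,)]

Reason: COUNT(*) counts rows, COUNT(DISTINCT major) counts unique majors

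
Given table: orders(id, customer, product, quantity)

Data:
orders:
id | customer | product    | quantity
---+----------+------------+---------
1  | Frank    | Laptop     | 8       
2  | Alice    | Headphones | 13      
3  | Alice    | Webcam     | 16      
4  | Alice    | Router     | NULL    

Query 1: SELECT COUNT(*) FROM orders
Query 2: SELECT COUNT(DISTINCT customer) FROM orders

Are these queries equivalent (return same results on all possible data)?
No, not equivalent

Query 1 returns: [(4,)]
Query 2 returns: [(2,)]

Reason: COUNT(*) counts rows, COUNT(DISTINCT customer) counts unique customers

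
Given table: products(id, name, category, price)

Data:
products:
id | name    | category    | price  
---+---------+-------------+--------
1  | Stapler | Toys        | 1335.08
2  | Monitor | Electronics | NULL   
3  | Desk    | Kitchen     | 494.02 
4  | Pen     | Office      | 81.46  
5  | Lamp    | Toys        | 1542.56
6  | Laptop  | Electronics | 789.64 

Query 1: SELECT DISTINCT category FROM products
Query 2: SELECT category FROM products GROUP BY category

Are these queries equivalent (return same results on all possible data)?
Yes, equivalent

Both queries return: [('Electronics',), ('Kitchen',), ('Office',), ('Toys',)]

Reason: Both get unique categorys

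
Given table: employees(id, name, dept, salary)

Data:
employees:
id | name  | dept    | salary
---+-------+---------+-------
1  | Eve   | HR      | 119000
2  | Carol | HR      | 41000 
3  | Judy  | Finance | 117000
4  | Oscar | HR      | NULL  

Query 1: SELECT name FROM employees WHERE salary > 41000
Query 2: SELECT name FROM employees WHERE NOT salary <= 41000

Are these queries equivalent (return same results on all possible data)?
Yes, equivalent

Both queries return: [('Eve',), ('Judy',)]

Reason: Both filter salary > 41000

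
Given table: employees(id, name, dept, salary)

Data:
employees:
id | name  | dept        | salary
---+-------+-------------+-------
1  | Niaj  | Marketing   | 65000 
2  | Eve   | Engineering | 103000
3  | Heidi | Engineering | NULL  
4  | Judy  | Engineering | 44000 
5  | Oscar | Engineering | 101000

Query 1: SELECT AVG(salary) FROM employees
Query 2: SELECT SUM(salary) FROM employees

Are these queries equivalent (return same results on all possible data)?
No, not equivalent

Query 1 returns: [(78250.0,)]
Query 2 returns: [(313000,)]

Reason: AVG vs SUM give different aggregate values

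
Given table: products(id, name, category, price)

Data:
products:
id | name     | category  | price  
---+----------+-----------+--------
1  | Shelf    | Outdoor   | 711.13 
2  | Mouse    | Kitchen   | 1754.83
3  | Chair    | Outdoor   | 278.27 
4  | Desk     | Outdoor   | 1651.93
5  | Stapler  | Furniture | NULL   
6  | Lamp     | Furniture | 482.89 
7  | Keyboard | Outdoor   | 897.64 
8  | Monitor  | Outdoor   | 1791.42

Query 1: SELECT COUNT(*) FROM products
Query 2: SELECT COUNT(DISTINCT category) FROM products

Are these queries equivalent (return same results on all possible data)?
No, not equivalent

Query 1 returns: [(8,)]
Query 2 returns: [(3,)]

Reason: COUNT(*) counts rows, COUNT(DISTINCT category) counts unique categorys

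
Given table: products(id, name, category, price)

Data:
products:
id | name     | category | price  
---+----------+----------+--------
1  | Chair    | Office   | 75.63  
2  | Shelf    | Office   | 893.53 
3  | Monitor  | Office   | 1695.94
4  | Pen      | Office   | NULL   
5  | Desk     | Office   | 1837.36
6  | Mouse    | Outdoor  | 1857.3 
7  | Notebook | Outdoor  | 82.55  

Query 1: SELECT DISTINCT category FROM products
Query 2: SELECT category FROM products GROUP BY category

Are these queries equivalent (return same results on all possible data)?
Yes, equivalent

Both queries return: [('Office',), ('Outdoor',)]

Reason: Both get unique categorys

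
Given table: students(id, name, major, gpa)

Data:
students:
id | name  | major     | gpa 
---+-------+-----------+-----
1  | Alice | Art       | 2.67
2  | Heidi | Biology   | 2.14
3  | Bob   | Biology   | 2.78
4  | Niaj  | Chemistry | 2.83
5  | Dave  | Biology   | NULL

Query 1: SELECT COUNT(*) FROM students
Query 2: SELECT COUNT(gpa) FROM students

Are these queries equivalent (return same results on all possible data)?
No, not equivalent

Query 1 returns: [(5,)]
Query 2 returns: [(4,)]

Reason: COUNT(*) includes NULLs, COUNT(column) excludes them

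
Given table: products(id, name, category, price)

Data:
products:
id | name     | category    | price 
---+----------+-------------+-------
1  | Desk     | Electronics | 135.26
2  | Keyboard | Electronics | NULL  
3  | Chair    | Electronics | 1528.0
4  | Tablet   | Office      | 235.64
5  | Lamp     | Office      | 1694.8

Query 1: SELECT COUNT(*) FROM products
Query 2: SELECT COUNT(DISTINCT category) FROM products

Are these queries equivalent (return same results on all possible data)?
No, not equivalent

Query 1 returns: [(5,)]
Query 2 returns: [(2,)]

Reason: COUNT(*) counts rows, COUNT(DISTINCT category) counts unique categorys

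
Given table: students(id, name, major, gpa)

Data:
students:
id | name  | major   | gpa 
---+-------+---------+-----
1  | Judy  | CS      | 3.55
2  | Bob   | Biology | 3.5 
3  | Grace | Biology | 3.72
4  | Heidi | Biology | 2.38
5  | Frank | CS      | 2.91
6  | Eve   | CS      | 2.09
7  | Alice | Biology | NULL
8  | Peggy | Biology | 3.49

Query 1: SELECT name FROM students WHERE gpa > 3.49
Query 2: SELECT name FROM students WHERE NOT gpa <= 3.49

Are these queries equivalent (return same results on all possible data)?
Yes, equivalent

Both queries return: [('Bob',), ('Grace',), ('Judy',)]

Reason: Both filter gpa > 3.49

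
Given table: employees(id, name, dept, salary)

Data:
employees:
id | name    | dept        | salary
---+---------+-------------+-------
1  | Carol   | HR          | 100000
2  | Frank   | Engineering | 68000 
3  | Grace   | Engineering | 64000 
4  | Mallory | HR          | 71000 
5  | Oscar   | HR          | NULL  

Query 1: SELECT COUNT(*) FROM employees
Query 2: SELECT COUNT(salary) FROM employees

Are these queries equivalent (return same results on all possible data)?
No, not equivalent

Query 1 returns: [(5,)]
Query 2 returns: [(4,)]

Reason: COUNT(*) includes NULLs, COUNT(column) excludes them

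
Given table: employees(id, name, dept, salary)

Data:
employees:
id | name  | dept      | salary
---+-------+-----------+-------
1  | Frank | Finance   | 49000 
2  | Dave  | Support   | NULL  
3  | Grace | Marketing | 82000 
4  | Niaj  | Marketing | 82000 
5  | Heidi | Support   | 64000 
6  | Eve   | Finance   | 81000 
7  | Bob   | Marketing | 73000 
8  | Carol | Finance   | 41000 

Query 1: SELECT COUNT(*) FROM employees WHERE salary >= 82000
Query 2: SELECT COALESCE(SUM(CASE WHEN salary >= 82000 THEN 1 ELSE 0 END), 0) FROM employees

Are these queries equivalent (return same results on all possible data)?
Yes, equivalent

Both queries return: [(2,)]

Reason: COUNT with WHERE vs conditional SUM (COALESCE handles empty-table NULL)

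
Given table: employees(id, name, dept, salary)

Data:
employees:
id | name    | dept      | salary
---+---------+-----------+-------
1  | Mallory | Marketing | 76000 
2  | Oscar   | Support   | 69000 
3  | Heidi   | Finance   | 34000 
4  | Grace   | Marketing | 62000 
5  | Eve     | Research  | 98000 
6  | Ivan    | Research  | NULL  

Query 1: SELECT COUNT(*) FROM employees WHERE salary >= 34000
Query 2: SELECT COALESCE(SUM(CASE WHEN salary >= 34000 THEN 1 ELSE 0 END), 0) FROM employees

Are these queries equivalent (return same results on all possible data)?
Yes, equivalent

Both queries return: [(5,)]

Reason: COUNT with WHERE vs conditional SUM (COALESCE handles empty-table NULL)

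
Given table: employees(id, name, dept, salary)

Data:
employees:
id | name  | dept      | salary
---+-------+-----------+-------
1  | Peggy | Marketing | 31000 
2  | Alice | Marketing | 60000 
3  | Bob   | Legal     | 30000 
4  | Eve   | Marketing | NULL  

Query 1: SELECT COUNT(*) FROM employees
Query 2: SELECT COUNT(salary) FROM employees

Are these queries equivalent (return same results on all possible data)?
No, not equivalent

Query 1 returns: [(4,)]
Query 2 returns: [(3,)]

Reason: COUNT(*) includes NULLs, COUNT(column) excludes them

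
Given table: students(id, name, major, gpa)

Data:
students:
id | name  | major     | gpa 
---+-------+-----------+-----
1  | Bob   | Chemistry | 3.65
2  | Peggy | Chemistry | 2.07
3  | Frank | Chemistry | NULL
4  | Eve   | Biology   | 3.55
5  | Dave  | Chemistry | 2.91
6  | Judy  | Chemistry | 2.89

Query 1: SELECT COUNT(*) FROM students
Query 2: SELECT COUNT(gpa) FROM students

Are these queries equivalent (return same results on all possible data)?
No, not equivalent

Query 1 returns: [(6,)]
Query 2 returns: [(5,)]

Reason: COUNT(*) includes NULLs, COUNT(column) excludes them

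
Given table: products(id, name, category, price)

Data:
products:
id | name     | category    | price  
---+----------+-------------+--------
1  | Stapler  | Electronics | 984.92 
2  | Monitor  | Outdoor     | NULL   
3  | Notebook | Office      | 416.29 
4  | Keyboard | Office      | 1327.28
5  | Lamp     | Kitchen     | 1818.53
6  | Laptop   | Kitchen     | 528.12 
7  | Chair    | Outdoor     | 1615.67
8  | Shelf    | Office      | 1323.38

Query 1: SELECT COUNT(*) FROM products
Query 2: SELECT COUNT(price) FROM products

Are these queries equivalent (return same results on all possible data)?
No, not equivalent

Query 1 returns: [(8,)]
Query 2 returns: [(7,)]

Reason: COUNT(*) includes NULLs, COUNT(column) excludes them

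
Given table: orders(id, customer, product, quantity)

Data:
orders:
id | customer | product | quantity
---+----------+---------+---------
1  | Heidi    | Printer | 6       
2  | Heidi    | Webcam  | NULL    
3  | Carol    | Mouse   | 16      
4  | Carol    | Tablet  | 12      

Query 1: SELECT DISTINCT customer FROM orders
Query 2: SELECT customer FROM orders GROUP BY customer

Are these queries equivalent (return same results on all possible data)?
Yes, equivalent

Both queries return: [('Carol',), ('Heidi',)]

Reason: Both get unique customers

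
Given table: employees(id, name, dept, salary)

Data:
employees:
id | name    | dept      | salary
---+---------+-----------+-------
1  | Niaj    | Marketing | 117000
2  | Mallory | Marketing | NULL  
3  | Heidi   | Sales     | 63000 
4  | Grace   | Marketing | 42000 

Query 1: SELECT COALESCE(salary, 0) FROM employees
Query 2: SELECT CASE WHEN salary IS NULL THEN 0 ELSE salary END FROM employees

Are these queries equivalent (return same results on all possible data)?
Yes, equivalent

Both queries return: [(0,), (42000,), (63000,), (117000,)]

Reason: COALESCE vs CASE for NULL handling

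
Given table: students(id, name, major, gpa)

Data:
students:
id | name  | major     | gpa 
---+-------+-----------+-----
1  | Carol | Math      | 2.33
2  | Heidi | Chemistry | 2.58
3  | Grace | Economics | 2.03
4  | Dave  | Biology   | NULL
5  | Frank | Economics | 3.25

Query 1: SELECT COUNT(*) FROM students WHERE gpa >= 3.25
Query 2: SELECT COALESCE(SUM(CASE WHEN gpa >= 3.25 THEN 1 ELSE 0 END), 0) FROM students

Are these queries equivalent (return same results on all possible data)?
Yes, equivalent

Both queries return: [(1,)]

Reason: COUNT with WHERE vs conditional SUM (COALESCE handles empty-table NULL)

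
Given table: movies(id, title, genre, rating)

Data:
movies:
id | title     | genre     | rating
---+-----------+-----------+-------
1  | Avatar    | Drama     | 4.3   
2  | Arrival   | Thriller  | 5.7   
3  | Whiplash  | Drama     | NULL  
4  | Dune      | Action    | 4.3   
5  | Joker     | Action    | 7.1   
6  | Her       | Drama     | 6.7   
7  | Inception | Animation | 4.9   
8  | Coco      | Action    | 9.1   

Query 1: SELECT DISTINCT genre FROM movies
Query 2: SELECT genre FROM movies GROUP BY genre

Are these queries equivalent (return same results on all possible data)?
Yes, equivalent

Both queries return: [('Action',), ('Animation',), ('Drama',), ('Thriller',)]

Reason: Both get unique genres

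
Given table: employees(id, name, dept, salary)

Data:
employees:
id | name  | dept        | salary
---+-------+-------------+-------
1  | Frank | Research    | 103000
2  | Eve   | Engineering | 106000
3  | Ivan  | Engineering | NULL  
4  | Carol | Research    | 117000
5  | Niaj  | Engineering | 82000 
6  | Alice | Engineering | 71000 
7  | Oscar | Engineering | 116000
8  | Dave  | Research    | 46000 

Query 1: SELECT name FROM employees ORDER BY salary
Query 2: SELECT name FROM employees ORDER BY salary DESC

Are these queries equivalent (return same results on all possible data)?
No, not equivalent

Query 1 returns: [('Ivan',), ('Dave',), ('Alice',), ('Niaj',), ('Frank',), ('Eve',), ('Oscar',), ('Carol',)]
Query 2 returns: [('Carol',), ('Oscar',), ('Eve',), ('Frank',), ('Niaj',), ('Alice',), ('Dave',), ('Ivan',)]

Reason: ASC vs DESC gives opposite ordering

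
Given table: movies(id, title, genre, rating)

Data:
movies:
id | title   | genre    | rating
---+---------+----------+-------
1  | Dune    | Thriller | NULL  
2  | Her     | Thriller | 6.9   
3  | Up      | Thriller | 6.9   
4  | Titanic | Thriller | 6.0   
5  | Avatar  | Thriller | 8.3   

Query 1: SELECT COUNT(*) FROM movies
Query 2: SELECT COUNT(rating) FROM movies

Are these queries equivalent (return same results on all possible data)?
No, not equivalent

Query 1 returns: [(5,)]
Query 2 returns: [(4,)]

Reason: COUNT(*) includes NULLs, COUNT(column) excludes them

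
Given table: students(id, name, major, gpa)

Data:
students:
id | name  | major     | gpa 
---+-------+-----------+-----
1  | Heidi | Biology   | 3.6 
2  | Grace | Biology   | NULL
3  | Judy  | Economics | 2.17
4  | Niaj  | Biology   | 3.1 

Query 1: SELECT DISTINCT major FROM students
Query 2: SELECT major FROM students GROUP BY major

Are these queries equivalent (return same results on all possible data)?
Yes, equivalent

Both queries return: [('Biology',), ('Economics',)]

Reason: Both get unique majors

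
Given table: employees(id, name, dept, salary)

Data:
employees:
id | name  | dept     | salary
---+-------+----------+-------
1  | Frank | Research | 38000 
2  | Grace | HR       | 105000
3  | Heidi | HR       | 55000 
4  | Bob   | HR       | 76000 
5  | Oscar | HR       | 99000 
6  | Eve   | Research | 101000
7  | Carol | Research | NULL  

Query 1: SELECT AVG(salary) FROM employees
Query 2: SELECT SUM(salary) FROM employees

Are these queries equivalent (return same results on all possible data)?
No, not equivalent

Query 1 returns: [(79000.0,)]
Query 2 returns: [(474000,)]

Reason: AVG vs SUM give different aggregate values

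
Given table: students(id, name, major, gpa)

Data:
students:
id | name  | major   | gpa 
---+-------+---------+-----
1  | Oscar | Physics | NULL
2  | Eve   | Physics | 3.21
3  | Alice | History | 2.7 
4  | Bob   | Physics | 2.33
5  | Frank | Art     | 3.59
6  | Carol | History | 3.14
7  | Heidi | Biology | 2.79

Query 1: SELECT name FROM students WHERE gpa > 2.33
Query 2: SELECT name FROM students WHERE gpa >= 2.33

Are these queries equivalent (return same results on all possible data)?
No, not equivalent

Query 1 returns: [('Eve',), ('Alice',), ('Frank',), ('Carol',), ('Heidi',)]
Query 2 returns: [('Eve',), ('Alice',), ('Bob',), ('Frank',), ('Carol',), ('Heidi',)]

Reason: > vs >= gives different results when gpa = 2.33 exists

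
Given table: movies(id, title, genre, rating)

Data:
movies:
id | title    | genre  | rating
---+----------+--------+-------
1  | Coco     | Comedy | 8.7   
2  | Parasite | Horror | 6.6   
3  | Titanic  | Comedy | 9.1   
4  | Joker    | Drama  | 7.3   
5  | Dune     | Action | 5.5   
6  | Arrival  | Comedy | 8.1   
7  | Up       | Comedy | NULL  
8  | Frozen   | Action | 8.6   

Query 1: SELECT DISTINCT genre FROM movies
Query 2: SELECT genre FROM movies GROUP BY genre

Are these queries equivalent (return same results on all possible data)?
Yes, equivalent

Both queries return: [('Action',), ('Comedy',), ('Drama',), ('Horror',)]

Reason: Both get unique genres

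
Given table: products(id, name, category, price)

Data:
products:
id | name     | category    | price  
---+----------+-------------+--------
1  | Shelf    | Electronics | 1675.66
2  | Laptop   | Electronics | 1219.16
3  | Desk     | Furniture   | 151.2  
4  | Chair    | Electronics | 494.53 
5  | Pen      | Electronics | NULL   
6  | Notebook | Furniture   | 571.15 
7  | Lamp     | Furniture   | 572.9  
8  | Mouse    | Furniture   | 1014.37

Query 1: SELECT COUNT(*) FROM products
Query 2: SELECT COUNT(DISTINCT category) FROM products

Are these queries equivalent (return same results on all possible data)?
No, not equivalent

Query 1 returns: [(8,)]
Query 2 returns: [(2,)]

Reason: COUNT(*) counts rows, COUNT(DISTINCT category) counts unique categorys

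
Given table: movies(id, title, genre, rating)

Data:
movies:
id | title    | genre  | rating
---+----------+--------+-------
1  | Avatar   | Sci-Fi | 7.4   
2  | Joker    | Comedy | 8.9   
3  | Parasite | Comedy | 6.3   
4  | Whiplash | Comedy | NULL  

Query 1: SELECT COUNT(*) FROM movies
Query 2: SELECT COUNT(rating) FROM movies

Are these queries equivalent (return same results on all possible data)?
No, not equivalent

Query 1 returns: [(4,)]
Query 2 returns: [(3,)]

Reason: COUNT(*) includes NULLs, COUNT(column) excludes them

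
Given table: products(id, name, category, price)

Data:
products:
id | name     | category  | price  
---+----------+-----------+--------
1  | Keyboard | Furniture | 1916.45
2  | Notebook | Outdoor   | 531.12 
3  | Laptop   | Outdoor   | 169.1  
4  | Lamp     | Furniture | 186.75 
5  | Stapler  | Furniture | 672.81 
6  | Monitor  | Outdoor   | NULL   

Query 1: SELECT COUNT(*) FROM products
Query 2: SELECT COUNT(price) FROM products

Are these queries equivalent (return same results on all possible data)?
No, not equivalent

Query 1 returns: [(6,)]
Query 2 returns: [(5,)]

Reason: COUNT(*) includes NULLs, COUNT(column) excludes them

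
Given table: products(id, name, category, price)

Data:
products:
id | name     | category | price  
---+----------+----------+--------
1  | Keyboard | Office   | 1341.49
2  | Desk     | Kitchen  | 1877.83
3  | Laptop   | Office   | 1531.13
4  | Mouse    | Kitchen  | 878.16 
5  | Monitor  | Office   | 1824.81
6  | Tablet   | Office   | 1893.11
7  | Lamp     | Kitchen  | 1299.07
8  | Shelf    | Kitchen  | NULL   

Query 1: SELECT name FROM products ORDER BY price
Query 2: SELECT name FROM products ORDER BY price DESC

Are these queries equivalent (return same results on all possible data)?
No, not equivalent

Query 1 returns: [('Shelf',), ('Mouse',), ('Lamp',), ('Keyboard',), ('Laptop',), ('Monitor',), ('Desk',), ('Tablet',)]
Query 2 returns: [('Tablet',), ('Desk',), ('Monitor',), ('Laptop',), ('Keyboard',), ('Lamp',), ('Mouse',), ('Shelf',)]

Reason: ASC vs DESC gives opposite ordering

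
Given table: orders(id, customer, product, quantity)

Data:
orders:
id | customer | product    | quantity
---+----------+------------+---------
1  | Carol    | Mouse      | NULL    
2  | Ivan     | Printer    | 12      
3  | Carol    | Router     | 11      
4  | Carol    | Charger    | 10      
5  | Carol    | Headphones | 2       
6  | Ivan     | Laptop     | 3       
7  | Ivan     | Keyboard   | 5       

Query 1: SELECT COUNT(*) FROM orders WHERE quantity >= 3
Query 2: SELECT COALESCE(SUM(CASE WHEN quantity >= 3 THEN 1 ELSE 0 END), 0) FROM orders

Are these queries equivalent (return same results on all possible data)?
Yes, equivalent

Both queries return: [(5,)]

Reason: COUNT with WHERE vs conditional SUM (COALESCE handles empty-table NULL)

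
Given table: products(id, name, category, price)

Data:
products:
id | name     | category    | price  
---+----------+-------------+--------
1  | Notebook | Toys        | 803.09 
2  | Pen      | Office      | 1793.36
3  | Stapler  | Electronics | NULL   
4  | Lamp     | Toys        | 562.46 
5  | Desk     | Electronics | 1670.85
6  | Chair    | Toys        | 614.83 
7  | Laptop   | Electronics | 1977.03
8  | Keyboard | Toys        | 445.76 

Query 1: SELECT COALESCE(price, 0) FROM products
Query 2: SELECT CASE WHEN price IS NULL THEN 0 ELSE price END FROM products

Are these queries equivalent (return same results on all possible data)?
Yes, equivalent

Both queries return: [(0,), (445.76,), (562.46,), (614.83,), (803.09,), (1670.85,), (1793.36,), (1977.03,)]

Reason: COALESCE vs CASE for NULL handling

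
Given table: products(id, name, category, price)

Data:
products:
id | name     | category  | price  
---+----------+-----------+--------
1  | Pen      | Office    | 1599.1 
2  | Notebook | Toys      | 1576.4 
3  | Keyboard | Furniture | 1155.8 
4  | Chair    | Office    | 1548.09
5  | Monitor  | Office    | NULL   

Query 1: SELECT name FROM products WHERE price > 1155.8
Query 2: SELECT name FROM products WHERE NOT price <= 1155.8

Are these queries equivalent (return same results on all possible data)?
Yes, equivalent

Both queries return: [('Chair',), ('Notebook',), ('Pen',)]

Reason: Both filter price > 1155.8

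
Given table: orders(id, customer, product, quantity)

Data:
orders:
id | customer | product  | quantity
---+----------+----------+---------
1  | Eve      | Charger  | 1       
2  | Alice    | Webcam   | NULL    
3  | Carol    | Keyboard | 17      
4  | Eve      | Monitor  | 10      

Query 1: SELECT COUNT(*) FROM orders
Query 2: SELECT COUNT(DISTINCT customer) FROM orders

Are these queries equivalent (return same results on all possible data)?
No, not equivalent

Query 1 returns: [(4,)]
Query 2 returns: [(3,)]

Reason: COUNT(*) counts rows, COUNT(DISTINCT customer) counts unique customers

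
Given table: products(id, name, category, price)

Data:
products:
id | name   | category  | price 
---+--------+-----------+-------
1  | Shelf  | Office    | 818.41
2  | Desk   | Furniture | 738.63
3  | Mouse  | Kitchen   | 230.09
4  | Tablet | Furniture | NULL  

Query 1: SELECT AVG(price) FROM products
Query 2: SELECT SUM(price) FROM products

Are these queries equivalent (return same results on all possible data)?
No, not equivalent

Query 1 returns: [(595.7099999999999,)]
Query 2 returns: [(1787.1299999999999,)]

Reason: AVG vs SUM give different aggregate values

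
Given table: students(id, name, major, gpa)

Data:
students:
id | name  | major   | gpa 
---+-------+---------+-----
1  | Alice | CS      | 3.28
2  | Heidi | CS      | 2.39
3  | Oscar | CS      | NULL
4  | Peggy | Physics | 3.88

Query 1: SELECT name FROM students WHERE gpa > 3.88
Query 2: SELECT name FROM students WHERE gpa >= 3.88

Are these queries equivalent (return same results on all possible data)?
No, not equivalent

Query 1 returns: []
Query 2 returns: [('Peggy',)]

Reason: > vs >= gives different results when gpa = 3.88 exists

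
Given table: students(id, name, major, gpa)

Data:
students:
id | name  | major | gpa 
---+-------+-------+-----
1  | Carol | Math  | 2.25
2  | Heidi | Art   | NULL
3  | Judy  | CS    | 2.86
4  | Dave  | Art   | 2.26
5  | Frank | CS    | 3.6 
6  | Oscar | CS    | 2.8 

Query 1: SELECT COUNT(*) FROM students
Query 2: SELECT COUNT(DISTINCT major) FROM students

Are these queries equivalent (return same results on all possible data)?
No, not equivalent

Query 1 returns: [(6,)]
Query 2 returns: [(3,)]

Reason: COUNT(*) counts rows, COUNT(DISTINCT major) counts unique majors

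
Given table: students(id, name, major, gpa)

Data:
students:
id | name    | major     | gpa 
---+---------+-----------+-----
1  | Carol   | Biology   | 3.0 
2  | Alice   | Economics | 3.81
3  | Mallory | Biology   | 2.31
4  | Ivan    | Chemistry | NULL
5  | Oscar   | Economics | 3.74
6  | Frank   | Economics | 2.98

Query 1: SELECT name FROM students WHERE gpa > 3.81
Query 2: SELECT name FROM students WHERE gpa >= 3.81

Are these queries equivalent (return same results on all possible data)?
No, not equivalent

Query 1 returns: []
Query 2 returns: [('Alice',)]

Reason: > vs >= gives different results when gpa = 3.81 exists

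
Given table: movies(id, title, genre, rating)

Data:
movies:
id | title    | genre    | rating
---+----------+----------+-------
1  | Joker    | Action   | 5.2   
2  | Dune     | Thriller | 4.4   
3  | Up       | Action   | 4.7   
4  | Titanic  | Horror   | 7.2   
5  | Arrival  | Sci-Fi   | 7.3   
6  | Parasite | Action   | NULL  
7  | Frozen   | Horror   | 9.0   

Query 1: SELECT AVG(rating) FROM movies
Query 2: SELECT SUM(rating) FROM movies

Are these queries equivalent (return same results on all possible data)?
No, not equivalent

Query 1 returns: [(6.3,)]
Query 2 returns: [(37.8,)]

Reason: AVG vs SUM give different aggregate values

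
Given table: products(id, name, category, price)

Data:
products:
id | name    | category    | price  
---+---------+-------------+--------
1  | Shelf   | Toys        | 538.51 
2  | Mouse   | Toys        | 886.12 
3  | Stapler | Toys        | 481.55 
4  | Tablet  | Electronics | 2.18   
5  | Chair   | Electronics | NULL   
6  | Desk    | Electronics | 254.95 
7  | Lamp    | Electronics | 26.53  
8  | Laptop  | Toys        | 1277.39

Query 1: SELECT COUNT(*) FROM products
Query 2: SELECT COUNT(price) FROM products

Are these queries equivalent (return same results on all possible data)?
No, not equivalent

Query 1 returns: [(8,)]
Query 2 returns: [(7,)]

Reason: COUNT(*) includes NULLs, COUNT(column) excludes them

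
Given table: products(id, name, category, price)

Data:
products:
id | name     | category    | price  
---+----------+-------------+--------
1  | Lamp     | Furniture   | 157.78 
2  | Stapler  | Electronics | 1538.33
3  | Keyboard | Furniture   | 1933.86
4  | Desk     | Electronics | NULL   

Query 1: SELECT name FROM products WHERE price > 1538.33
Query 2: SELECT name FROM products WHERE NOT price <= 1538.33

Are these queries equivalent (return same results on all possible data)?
Yes, equivalent

Both queries return: [('Keyboard',)]

Reason: Both filter price > 1538.33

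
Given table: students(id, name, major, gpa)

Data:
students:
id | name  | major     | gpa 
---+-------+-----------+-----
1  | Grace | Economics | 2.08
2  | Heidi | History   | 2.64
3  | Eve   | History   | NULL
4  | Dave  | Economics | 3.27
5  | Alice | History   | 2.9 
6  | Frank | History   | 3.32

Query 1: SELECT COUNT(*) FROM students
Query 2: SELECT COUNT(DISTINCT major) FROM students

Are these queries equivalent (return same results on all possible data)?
No, not equivalent

Query 1 returns: [(6,)]
Query 2 returns: [(2,)]

Reason: COUNT(*) counts rows, COUNT(DISTINCT major) counts unique majors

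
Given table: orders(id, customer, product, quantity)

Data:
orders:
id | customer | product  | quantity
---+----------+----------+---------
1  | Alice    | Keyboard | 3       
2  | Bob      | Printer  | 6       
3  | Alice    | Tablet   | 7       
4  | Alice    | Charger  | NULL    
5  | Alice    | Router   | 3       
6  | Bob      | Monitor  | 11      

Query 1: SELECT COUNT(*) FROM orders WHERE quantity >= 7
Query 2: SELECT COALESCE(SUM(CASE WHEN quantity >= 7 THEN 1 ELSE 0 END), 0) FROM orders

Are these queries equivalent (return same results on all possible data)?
Yes, equivalent

Both queries return: [(2,)]

Reason: COUNT with WHERE vs conditional SUM (COALESCE handles empty-table NULL)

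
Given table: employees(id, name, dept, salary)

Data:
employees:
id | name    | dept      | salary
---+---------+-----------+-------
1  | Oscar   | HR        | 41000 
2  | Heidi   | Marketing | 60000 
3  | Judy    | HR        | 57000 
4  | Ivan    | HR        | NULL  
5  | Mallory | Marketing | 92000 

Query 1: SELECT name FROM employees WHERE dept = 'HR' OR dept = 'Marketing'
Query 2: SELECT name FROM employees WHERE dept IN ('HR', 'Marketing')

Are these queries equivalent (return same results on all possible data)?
Yes, equivalent

Both queries return: [('Heidi',), ('Ivan',), ('Judy',), ('Mallory',), ('Oscar',)]

Reason: OR vs IN are equivalent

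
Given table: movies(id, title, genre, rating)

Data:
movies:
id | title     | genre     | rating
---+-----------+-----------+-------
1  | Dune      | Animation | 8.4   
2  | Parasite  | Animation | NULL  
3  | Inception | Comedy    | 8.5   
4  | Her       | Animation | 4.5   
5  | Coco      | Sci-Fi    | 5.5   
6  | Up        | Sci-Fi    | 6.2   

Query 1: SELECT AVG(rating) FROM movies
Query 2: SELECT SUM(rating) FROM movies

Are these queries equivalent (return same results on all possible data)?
No, not equivalent

Query 1 returns: [(6.62,)]
Query 2 returns: [(33.1,)]

Reason: AVG vs SUM give different aggregate values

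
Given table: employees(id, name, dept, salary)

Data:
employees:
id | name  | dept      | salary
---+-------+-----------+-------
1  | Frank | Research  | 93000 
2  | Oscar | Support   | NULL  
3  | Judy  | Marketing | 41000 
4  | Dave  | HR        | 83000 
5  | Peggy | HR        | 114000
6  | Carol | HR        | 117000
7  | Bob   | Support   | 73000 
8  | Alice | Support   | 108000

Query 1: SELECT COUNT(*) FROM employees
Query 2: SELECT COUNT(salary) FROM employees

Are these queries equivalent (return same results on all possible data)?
No, not equivalent

Query 1 returns: [(8,)]
Query 2 returns: [(7,)]

Reason: COUNT(*) includes NULLs, COUNT(column) excludes them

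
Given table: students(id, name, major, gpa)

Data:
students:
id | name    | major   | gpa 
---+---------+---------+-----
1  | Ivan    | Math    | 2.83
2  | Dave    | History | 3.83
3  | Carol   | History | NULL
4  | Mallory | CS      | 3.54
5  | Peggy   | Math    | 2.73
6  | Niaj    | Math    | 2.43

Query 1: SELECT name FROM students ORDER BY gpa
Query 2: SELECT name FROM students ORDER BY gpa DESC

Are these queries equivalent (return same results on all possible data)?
No, not equivalent

Query 1 returns: [('Carol',), ('Niaj',), ('Peggy',), ('Ivan',), ('Mallory',), ('Dave',)]
Query 2 returns: [('Dave',), ('Mallory',), ('Ivan',), ('Peggy',), ('Niaj',), ('Carol',)]

Reason: ASC vs DESC gives opposite ordering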